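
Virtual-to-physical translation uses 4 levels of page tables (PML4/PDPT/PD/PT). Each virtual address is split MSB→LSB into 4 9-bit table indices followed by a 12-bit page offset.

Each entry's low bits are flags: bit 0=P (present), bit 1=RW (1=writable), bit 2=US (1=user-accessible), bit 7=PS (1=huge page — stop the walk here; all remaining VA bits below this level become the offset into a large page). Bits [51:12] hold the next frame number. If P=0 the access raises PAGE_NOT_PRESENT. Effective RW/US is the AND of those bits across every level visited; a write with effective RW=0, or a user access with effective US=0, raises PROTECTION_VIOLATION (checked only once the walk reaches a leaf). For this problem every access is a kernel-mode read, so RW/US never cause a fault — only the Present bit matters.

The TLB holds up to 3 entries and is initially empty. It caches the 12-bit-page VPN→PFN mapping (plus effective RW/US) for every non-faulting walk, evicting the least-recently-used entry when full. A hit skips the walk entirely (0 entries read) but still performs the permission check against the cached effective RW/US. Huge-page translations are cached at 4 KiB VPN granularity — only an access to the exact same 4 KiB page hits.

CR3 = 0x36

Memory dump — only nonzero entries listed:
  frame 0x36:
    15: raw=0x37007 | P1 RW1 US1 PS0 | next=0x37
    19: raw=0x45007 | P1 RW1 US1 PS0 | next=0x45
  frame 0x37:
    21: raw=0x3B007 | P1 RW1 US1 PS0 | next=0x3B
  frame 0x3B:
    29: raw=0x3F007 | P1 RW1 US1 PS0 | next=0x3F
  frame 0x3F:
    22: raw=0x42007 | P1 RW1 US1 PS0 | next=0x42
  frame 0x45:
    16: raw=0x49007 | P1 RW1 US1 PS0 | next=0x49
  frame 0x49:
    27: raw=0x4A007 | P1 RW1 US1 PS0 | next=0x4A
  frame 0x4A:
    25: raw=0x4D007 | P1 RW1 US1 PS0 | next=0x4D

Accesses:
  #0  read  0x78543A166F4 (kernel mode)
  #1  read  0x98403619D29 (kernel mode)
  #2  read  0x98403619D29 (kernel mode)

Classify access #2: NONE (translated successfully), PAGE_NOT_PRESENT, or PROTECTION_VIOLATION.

Walk each access:
#0 VA=0x78543A166F4 (r,kernel):
  L0 @0x36[15] → 0x37007  P=1,RW=1,US=1,PS=0
  L1 @0x37[21] → 0x3B007  P=1,RW=1,US=1,PS=0
  L2 @0x3B[29] → 0x3F007  P=1,RW=1,US=1,PS=0
  L3 @0x3F[22] → 0x42007  P=1,RW=1,US=1,PS=0
  ⇒ phys 0x426F4  [4 reads]
#1 VA=0x98403619D29 (r,kernel):
  L0 @0x36[19] → 0x45007  P=1,RW=1,US=1,PS=0
  L1 @0x45[16] → 0x49007  P=1,RW=1,US=1,PS=0
  L2 @0x49[27] → 0x4A007  P=1,RW=1,US=1,PS=0
  L3 @0x4A[25] → 0x4D007  P=1,RW=1,US=1,PS=0
  ⇒ phys 0x4DD29  [4 reads]
#2 VA=0x98403619D29 (r,kernel):
  TLB hit vpn=0x98403619 → PA=0x4DD29

Access #2 fault: NONE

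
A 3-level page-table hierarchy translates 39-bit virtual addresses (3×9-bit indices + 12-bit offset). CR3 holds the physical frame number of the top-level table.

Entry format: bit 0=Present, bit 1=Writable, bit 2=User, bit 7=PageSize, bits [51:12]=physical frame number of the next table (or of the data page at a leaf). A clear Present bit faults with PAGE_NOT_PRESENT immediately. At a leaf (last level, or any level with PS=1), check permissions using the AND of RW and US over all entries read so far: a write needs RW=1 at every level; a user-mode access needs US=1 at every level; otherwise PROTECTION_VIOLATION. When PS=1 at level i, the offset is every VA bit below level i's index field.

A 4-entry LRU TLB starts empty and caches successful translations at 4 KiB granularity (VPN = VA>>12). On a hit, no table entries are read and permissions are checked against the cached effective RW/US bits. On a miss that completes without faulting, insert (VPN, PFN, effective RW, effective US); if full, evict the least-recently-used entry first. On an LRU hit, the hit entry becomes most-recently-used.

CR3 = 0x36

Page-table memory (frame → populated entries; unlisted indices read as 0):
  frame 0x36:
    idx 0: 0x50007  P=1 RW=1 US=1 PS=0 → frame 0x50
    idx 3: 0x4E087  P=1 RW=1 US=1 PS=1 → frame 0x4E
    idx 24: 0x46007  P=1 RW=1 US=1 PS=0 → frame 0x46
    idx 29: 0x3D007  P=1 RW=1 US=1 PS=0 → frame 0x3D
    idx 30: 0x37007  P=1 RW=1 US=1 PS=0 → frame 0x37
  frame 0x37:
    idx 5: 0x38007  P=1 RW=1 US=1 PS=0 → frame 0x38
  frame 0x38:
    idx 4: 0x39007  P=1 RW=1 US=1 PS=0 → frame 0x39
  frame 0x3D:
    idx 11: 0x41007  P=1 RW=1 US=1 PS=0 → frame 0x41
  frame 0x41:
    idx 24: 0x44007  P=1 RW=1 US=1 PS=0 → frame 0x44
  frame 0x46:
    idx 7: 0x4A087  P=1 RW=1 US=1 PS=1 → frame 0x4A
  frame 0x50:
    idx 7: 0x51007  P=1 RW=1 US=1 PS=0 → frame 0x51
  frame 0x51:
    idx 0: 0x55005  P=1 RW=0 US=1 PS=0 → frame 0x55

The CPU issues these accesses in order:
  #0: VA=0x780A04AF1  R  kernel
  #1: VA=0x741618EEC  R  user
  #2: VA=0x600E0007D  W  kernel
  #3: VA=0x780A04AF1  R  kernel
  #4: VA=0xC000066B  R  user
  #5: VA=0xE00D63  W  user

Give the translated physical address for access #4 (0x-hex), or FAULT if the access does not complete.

Walk each access:
#0 VA=0x780A04AF1 (r,kernel):
  lvl0: tbl 0x36, slot 30 ⇒ 0x37007 (P1/RW1/US1/PS0)
  lvl1: tbl 0x37, slot 5 ⇒ 0x38007 (P1/RW1/US1/PS0)
  lvl2: tbl 0x38, slot 4 ⇒ 0x39007 (P1/RW1/US1/PS0)
  ⇒ phys 0x39AF1  [3 reads]
#1 VA=0x741618EEC (r,user):
  lvl0: tbl 0x36, slot 29 ⇒ 0x3D007 (P1/RW1/US1/PS0)
  lvl1: tbl 0x3D, slot 11 ⇒ 0x41007 (P1/RW1/US1/PS0)
  lvl2: tbl 0x41, slot 24 ⇒ 0x44007 (P1/RW1/US1/PS0)
  ⇒ phys 0x44EEC  [3 reads]
#2 VA=0x600E0007D (w,kernel):
  lvl0: tbl 0x36, slot 24 ⇒ 0x46007 (P1/RW1/US1/PS0)
  lvl1: tbl 0x46, slot 7 ⇒ 0x4A087 (P1/RW1/US1/PS1)
  ⇒ phys 0x4A07D (huge @L1)  [2 reads]
#3 VA=0x780A04AF1 (r,kernel):
  TLB hit vpn=0x780A04 → PA=0x39AF1
#4 VA=0xC000066B (r,user):
  lvl0: tbl 0x36, slot 3 ⇒ 0x4E087 (P1/RW1/US1/PS1)
  ⇒ phys 0x4E66B (huge @L0)  [1 reads]
#5 VA=0xE00D63 (w,user):
  lvl0: tbl 0x36, slot 0 ⇒ 0x50007 (P1/RW1/US1/PS0)
  lvl1: tbl 0x50, slot 7 ⇒ 0x51007 (P1/RW1/US1/PS0)
  lvl2: tbl 0x51, slot 0 ⇒ 0x55005 (P1/RW0/US1/PS0)
  ✗ PROTECTION_VIOLATION  [3 reads]

Access #4 PA: 0x4E66B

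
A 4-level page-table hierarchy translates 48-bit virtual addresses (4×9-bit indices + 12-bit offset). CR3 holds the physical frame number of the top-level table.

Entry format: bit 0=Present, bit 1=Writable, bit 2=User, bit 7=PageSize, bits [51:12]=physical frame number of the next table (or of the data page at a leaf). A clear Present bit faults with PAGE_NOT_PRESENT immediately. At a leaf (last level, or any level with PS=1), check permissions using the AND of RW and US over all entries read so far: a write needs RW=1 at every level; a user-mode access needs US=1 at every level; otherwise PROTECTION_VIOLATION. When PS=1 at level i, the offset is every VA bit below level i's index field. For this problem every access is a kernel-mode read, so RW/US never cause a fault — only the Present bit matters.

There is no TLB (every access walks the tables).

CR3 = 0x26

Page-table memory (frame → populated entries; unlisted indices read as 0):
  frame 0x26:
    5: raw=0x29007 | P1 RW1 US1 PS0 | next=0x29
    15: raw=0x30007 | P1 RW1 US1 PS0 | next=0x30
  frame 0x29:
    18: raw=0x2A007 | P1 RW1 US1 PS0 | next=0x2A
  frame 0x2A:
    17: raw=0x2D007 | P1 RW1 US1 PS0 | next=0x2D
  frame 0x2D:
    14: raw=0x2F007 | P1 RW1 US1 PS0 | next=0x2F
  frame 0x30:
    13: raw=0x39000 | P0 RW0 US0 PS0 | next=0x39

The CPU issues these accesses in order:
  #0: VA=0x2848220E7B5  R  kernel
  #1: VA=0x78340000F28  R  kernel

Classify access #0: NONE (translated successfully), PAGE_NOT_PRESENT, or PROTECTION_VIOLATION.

Trace:
#0 VA=0x2848220E7B5 (r,kernel):
  [0] read 0x26 idx=5: raw=0x29007 flags P=1 W=1 U=1 S=0
  [1] read 0x29 idx=18: raw=0x2A007 flags P=1 W=1 U=1 S=0
  [2] read 0x2A idx=17: raw=0x2D007 flags P=1 W=1 U=1 S=0
  [3] read 0x2D idx=14: raw=0x2F007 flags P=1 W=1 U=1 S=0
  ✓ 0x2F7B5  — 4 lookups
#1 VA=0x78340000F28 (r,kernel):
  [0] read 0x26 idx=15: raw=0x30007 flags P=1 W=1 U=1 S=0
  [1] read 0x30 idx=13: raw=0x39000 flags P=0 W=0 U=0 S=0
  ✗ PAGE_NOT_PRESENT  [2 reads]

Access #0 fault: NONE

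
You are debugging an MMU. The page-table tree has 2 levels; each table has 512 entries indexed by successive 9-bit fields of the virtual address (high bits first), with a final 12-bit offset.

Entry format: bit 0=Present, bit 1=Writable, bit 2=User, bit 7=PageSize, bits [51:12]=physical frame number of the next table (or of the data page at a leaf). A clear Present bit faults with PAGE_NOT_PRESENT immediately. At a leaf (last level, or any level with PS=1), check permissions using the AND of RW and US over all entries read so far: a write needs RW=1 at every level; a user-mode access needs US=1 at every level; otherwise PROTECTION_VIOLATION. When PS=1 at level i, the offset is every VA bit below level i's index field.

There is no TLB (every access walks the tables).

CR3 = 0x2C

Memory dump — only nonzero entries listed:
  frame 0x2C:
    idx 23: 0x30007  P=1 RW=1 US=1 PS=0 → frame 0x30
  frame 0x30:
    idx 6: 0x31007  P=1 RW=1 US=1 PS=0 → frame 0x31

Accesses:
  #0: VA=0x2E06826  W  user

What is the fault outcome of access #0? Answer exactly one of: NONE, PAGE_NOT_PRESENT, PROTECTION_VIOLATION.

Walk each access:
#0 VA=0x2E06826 (w,user):
  L0: frame=0x2C idx=23 entry=0x30007 [P=1 RW=1 US=1 PS=0]
  L1: frame=0x30 idx=6 entry=0x31007 [P=1 RW=1 US=1 PS=0]
  ✓ 0x31826  — 2 lookups

Access #0 fault: NONE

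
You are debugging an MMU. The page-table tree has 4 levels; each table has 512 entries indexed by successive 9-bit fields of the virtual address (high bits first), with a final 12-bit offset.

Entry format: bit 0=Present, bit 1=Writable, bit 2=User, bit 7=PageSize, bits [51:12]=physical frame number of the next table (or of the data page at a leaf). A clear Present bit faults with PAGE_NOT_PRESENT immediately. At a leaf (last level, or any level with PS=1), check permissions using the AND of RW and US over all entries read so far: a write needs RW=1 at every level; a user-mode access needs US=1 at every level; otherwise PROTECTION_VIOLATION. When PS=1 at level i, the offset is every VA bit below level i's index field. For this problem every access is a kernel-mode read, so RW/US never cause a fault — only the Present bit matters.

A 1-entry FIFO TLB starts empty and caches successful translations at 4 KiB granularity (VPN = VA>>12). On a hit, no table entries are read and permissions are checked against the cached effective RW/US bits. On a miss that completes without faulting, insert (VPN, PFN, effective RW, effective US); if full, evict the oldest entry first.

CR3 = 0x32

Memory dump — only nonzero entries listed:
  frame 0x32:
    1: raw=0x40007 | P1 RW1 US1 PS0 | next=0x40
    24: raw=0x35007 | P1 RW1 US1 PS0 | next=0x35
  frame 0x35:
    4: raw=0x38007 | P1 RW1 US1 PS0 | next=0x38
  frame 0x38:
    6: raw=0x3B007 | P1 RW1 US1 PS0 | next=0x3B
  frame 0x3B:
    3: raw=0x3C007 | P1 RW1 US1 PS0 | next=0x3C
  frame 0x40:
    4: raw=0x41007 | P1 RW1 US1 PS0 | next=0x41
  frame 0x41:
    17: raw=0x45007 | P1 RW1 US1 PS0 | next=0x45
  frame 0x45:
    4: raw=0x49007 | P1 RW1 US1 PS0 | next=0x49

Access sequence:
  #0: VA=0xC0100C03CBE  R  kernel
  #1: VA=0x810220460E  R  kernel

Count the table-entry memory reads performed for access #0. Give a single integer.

Trace:
#0 VA=0xC0100C03CBE (r,kernel):
  lvl0: tbl 0x32, slot 24 ⇒ 0x35007 (P1/RW1/US1/PS0)
  lvl1: tbl 0x35, slot 4 ⇒ 0x38007 (P1/RW1/US1/PS0)
  lvl2: tbl 0x38, slot 6 ⇒ 0x3B007 (P1/RW1/US1/PS0)
  lvl3: tbl 0x3B, slot 3 ⇒ 0x3C007 (P1/RW1/US1/PS0)
  ⇒ phys 0x3CCBE  [4 reads]
#1 VA=0x810220460E (r,kernel):
  lvl0: tbl 0x32, slot 1 ⇒ 0x40007 (P1/RW1/US1/PS0)
  lvl1: tbl 0x40, slot 4 ⇒ 0x41007 (P1/RW1/US1/PS0)
  lvl2: tbl 0x41, slot 17 ⇒ 0x45007 (P1/RW1/US1/PS0)
  lvl3: tbl 0x45, slot 4 ⇒ 0x49007 (P1/RW1/US1/PS0)
  ⇒ phys 0x4960E  [4 reads]

Entries read for #0: 4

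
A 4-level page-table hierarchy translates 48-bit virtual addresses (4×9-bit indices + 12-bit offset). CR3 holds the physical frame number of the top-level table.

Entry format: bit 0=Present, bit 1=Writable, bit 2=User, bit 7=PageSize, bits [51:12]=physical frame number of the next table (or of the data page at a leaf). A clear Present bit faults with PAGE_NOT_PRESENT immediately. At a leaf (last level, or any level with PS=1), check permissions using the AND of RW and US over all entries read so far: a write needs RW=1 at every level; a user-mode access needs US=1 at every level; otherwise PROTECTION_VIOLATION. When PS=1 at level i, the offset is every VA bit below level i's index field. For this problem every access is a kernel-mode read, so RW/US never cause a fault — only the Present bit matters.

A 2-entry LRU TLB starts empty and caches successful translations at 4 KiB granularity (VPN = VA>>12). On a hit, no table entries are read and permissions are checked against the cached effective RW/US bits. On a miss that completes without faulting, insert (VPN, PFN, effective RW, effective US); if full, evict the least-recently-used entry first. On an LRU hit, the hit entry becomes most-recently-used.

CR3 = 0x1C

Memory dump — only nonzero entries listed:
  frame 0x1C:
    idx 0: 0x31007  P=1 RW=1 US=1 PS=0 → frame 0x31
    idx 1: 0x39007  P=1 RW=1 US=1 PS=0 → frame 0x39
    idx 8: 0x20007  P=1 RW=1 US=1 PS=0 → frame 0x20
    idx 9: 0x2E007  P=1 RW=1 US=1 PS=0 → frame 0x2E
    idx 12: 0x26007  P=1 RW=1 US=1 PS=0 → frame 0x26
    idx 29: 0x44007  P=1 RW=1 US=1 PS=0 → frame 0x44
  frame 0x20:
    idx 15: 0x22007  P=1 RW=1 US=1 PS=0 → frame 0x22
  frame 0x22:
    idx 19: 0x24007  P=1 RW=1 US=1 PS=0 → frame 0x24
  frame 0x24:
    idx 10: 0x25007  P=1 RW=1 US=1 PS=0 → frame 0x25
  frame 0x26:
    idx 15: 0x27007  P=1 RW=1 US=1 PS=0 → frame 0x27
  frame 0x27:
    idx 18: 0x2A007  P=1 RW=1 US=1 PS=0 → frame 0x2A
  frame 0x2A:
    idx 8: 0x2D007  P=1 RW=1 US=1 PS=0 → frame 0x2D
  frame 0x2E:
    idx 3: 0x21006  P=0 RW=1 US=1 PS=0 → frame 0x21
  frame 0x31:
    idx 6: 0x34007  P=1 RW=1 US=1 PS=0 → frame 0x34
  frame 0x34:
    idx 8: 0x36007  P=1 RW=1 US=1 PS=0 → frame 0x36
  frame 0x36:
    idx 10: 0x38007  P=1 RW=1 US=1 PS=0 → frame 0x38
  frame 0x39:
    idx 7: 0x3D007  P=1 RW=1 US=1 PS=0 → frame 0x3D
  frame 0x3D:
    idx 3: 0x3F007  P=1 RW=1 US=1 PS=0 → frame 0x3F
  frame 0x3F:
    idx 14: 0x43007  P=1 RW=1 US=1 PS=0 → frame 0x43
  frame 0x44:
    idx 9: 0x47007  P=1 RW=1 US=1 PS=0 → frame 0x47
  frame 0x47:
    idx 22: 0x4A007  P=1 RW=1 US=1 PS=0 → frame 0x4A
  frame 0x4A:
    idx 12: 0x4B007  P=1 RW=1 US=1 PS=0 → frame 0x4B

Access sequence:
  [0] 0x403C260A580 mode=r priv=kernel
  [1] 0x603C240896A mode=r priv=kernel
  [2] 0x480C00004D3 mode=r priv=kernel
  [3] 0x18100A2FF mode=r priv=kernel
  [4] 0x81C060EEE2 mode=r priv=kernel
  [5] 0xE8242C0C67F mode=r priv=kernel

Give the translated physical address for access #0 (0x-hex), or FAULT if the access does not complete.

Per-access translation:
#0 VA=0x403C260A580 (r,kernel):
  [0] read 0x1C idx=8: raw=0x20007 flags P=1 W=1 U=1 S=0
  [1] read 0x20 idx=15: raw=0x22007 flags P=1 W=1 U=1 S=0
  [2] read 0x22 idx=19: raw=0x24007 flags P=1 W=1 U=1 S=0
  [3] read 0x24 idx=10: raw=0x25007 flags P=1 W=1 U=1 S=0
  → PA=0x25580  (4 entries read)
#1 VA=0x603C240896A (r,kernel):
  [0] read 0x1C idx=12: raw=0x26007 flags P=1 W=1 U=1 S=0
  [1] read 0x26 idx=15: raw=0x27007 flags P=1 W=1 U=1 S=0
  [2] read 0x27 idx=18: raw=0x2A007 flags P=1 W=1 U=1 S=0
  [3] read 0x2A idx=8: raw=0x2D007 flags P=1 W=1 U=1 S=0
  → PA=0x2D96A  (4 entries read)
#2 VA=0x480C00004D3 (r,kernel):
  [0] read 0x1C idx=9: raw=0x2E007 flags P=1 W=1 U=1 S=0
  [1] read 0x2E idx=3: raw=0x21006 flags P=0 W=1 U=1 S=0
  ⇒ fault: PAGE_NOT_PRESENT  — 2 lookups
#3 VA=0x18100A2FF (r,kernel):
  [0] read 0x1C idx=0: raw=0x31007 flags P=1 W=1 U=1 S=0
  [1] read 0x31 idx=6: raw=0x34007 flags P=1 W=1 U=1 S=0
  [2] read 0x34 idx=8: raw=0x36007 flags P=1 W=1 U=1 S=0
  [3] read 0x36 idx=10: raw=0x38007 flags P=1 W=1 U=1 S=0
  → PA=0x382FF  (4 entries read)
#4 VA=0x81C060EEE2 (r,kernel):
  [0] read 0x1C idx=1: raw=0x39007 flags P=1 W=1 U=1 S=0
  [1] read 0x39 idx=7: raw=0x3D007 flags P=1 W=1 U=1 S=0
  [2] read 0x3D idx=3: raw=0x3F007 flags P=1 W=1 U=1 S=0
  [3] read 0x3F idx=14: raw=0x43007 flags P=1 W=1 U=1 S=0
  → PA=0x43EE2  (4 entries read)
#5 VA=0xE8242C0C67F (r,kernel):
  [0] read 0x1C idx=29: raw=0x44007 flags P=1 W=1 U=1 S=0
  [1] read 0x44 idx=9: raw=0x47007 flags P=1 W=1 U=1 S=0
  [2] read 0x47 idx=22: raw=0x4A007 flags P=1 W=1 U=1 S=0
  [3] read 0x4A idx=12: raw=0x4B007 flags P=1 W=1 U=1 S=0
  → PA=0x4B67F  (4 entries read)

Access #0 PA: 0x25580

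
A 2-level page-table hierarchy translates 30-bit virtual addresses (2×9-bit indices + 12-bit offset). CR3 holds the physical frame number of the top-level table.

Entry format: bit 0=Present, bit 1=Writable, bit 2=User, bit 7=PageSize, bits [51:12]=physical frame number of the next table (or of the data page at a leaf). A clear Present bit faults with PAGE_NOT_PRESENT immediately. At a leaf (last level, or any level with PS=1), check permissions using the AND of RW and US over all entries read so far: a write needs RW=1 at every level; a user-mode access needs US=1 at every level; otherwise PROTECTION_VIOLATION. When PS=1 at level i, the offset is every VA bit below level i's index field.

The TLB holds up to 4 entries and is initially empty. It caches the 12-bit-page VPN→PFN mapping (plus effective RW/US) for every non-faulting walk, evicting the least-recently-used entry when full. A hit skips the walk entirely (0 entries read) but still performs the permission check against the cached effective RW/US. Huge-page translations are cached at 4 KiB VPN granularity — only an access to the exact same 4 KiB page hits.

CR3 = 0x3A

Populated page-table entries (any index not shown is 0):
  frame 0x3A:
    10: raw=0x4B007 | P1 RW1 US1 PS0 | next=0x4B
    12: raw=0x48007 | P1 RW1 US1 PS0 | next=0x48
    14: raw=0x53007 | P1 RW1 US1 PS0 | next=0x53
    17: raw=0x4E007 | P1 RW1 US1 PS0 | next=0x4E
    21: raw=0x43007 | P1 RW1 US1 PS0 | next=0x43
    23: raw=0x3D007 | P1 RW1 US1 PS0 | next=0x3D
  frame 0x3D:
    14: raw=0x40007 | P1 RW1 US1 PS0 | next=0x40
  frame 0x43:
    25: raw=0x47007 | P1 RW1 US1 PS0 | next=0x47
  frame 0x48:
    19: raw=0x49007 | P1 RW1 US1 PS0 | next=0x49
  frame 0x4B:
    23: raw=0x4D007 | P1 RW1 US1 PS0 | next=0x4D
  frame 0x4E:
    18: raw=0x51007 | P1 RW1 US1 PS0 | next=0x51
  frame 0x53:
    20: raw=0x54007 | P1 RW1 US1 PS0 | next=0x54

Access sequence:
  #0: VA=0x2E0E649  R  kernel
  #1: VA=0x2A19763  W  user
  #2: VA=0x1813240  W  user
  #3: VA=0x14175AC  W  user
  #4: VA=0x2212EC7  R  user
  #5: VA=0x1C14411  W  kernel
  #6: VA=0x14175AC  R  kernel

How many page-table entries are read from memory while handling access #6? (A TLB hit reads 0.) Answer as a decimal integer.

Walk each access:
#0 VA=0x2E0E649 (r,kernel):
  L0: frame=0x3A idx=23 entry=0x3D007 [P=1 RW=1 US=1 PS=0]
  L1: frame=0x3D idx=14 entry=0x40007 [P=1 RW=1 US=1 PS=0]
  ✓ 0x40649  — 2 lookups
#1 VA=0x2A19763 (w,user):
  L0: frame=0x3A idx=21 entry=0x43007 [P=1 RW=1 US=1 PS=0]
  L1: frame=0x43 idx=25 entry=0x47007 [P=1 RW=1 US=1 PS=0]
  ✓ 0x47763  — 2 lookups
#2 VA=0x1813240 (w,user):
  L0: frame=0x3A idx=12 entry=0x48007 [P=1 RW=1 US=1 PS=0]
  L1: frame=0x48 idx=19 entry=0x49007 [P=1 RW=1 US=1 PS=0]
  ✓ 0x49240  — 2 lookups
#3 VA=0x14175AC (w,user):
  L0: frame=0x3A idx=10 entry=0x4B007 [P=1 RW=1 US=1 PS=0]
  L1: frame=0x4B idx=23 entry=0x4D007 [P=1 RW=1 US=1 PS=0]
  ✓ 0x4D5AC  — 2 lookups
#4 VA=0x2212EC7 (r,user):
  L0: frame=0x3A idx=17 entry=0x4E007 [P=1 RW=1 US=1 PS=0]
  L1: frame=0x4E idx=18 entry=0x51007 [P=1 RW=1 US=1 PS=0]
  ✓ 0x51EC7  — 2 lookups
#5 VA=0x1C14411 (w,kernel):
  L0: frame=0x3A idx=14 entry=0x53007 [P=1 RW=1 US=1 PS=0]
  L1: frame=0x53 idx=20 entry=0x54007 [P=1 RW=1 US=1 PS=0]
  ✓ 0x54411  — 2 lookups
#6 VA=0x14175AC (r,kernel):
  TLB hit vpn=0x1417 → PA=0x4D5AC

Entries read for #6: 0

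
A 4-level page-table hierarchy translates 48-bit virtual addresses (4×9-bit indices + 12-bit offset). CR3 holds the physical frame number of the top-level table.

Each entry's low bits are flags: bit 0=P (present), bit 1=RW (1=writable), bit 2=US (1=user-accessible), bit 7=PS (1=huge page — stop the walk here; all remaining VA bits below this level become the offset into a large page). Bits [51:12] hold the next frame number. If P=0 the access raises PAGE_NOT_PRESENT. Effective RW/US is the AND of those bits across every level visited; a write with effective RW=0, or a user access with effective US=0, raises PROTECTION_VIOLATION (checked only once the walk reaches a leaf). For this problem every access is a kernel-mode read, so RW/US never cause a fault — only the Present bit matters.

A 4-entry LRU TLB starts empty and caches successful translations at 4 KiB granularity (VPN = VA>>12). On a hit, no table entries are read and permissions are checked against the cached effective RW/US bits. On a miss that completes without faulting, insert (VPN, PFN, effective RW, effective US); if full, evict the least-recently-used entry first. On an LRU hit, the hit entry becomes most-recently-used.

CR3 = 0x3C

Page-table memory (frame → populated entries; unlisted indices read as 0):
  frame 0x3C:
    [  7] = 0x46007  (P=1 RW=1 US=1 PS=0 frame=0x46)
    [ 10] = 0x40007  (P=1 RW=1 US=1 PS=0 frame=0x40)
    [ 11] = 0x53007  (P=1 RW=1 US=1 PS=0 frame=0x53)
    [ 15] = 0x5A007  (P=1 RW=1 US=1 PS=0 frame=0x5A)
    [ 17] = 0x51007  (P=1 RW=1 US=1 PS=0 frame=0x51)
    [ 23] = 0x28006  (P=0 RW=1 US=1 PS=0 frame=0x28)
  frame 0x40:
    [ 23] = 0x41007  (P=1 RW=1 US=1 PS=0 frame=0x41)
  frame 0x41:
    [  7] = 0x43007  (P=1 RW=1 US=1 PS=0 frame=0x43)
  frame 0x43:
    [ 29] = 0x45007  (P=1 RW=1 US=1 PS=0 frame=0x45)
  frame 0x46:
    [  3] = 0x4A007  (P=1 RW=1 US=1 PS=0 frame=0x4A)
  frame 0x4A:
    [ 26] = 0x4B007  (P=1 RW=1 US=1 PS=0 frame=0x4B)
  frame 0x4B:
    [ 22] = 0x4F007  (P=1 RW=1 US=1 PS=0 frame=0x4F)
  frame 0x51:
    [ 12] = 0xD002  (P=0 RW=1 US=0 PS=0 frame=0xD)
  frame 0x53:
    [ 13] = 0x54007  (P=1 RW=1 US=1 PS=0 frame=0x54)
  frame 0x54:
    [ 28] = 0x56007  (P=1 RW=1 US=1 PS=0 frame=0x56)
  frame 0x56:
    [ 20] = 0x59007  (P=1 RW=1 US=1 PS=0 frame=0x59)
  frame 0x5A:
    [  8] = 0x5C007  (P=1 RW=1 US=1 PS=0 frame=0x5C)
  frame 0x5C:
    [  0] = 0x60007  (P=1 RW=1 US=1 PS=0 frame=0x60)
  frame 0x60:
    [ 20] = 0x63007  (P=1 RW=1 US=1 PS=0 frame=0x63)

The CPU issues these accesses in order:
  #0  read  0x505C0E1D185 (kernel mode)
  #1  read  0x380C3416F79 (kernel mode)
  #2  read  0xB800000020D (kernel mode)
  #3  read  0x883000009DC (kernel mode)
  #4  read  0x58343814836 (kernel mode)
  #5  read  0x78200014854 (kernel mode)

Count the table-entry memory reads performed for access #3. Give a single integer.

Per-access translation:
#0 VA=0x505C0E1D185 (r,kernel):
  [0] read 0x3C idx=10: raw=0x40007 flags P=1 W=1 U=1 S=0
  [1] read 0x40 idx=23: raw=0x41007 flags P=1 W=1 U=1 S=0
  [2] read 0x41 idx=7: raw=0x43007 flags P=1 W=1 U=1 S=0
  [3] read 0x43 idx=29: raw=0x45007 flags P=1 W=1 U=1 S=0
  → PA=0x45185  (4 entries read)
#1 VA=0x380C3416F79 (r,kernel):
  [0] read 0x3C idx=7: raw=0x46007 flags P=1 W=1 U=1 S=0
  [1] read 0x46 idx=3: raw=0x4A007 flags P=1 W=1 U=1 S=0
  [2] read 0x4A idx=26: raw=0x4B007 flags P=1 W=1 U=1 S=0
  [3] read 0x4B idx=22: raw=0x4F007 flags P=1 W=1 U=1 S=0
  → PA=0x4FF79  (4 entries read)
#2 VA=0xB800000020D (r,kernel):
  [0] read 0x3C idx=23: raw=0x28006 flags P=0 W=1 U=1 S=0
  → PAGE_NOT_PRESENT  (1 entries read)
#3 VA=0x883000009DC (r,kernel):
  [0] read 0x3C idx=17: raw=0x51007 flags P=1 W=1 U=1 S=0
  [1] read 0x51 idx=12: raw=0xD002 flags P=0 W=1 U=0 S=0
  → PAGE_NOT_PRESENT  (2 entries read)
#4 VA=0x58343814836 (r,kernel):
  [0] read 0x3C idx=11: raw=0x53007 flags P=1 W=1 U=1 S=0
  [1] read 0x53 idx=13: raw=0x54007 flags P=1 W=1 U=1 S=0
  [2] read 0x54 idx=28: raw=0x56007 flags P=1 W=1 U=1 S=0
  [3] read 0x56 idx=20: raw=0x59007 flags P=1 W=1 U=1 S=0
  → PA=0x59836  (4 entries read)
#5 VA=0x78200014854 (r,kernel):
  [0] read 0x3C idx=15: raw=0x5A007 flags P=1 W=1 U=1 S=0
  [1] read 0x5A idx=8: raw=0x5C007 flags P=1 W=1 U=1 S=0
  [2] read 0x5C idx=0: raw=0x60007 flags P=1 W=1 U=1 S=0
  [3] read 0x60 idx=20: raw=0x63007 flags P=1 W=1 U=1 S=0
  → PA=0x63854  (4 entries read)

Entries read for #3: 2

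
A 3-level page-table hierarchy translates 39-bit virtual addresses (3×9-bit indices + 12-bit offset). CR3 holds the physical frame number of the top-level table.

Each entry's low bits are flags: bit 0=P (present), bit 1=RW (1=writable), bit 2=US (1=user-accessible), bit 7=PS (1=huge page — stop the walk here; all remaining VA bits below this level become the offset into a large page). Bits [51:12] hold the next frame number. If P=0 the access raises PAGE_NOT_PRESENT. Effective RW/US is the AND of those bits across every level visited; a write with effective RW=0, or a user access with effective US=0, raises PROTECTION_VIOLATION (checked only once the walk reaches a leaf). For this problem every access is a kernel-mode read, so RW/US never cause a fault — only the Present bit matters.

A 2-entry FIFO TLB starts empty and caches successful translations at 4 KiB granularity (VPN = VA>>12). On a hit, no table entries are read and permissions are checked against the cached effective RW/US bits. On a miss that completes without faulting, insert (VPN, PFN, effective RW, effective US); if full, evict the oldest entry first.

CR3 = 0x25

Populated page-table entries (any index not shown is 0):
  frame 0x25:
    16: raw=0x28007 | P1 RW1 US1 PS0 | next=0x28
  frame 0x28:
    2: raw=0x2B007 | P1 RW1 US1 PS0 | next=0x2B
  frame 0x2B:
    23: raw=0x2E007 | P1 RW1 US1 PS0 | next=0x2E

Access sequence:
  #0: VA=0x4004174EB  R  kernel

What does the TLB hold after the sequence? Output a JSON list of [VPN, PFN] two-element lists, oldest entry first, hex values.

Per-access translation:
#0 VA=0x4004174EB (r,kernel):
  [0] read 0x25 idx=16: raw=0x28007 flags P=1 W=1 U=1 S=0
  [1] read 0x28 idx=2: raw=0x2B007 flags P=1 W=1 U=1 S=0
  [2] read 0x2B idx=23: raw=0x2E007 flags P=1 W=1 U=1 S=0
  → PA=0x2E4EB  (3 entries read)

TLB: [["0x400417", "0x2E"]]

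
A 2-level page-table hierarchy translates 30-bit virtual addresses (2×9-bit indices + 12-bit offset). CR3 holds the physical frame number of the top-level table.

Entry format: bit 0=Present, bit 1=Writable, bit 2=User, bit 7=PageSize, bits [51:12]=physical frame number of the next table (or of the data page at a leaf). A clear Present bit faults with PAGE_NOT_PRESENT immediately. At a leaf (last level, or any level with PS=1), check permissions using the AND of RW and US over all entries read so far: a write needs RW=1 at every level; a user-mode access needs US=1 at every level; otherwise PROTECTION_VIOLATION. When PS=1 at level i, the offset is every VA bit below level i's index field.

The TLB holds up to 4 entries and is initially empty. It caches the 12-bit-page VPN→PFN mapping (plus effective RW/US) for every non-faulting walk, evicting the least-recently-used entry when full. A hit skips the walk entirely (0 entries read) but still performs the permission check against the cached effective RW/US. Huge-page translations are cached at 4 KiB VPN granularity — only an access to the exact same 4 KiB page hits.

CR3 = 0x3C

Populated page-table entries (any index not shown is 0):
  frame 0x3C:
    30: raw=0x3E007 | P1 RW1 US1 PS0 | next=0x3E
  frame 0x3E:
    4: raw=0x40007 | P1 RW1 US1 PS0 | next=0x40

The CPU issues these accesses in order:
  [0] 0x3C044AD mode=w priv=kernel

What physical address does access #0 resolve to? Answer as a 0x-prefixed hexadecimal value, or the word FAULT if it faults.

Per-access translation:
#0 VA=0x3C044AD (w,kernel):
  L0 @0x3C[30] → 0x3E007  P=1,RW=1,US=1,PS=0
  L1 @0x3E[4] → 0x40007  P=1,RW=1,US=1,PS=0
  ✓ 0x404AD  — 2 lookups

Access #0 PA: 0x404AD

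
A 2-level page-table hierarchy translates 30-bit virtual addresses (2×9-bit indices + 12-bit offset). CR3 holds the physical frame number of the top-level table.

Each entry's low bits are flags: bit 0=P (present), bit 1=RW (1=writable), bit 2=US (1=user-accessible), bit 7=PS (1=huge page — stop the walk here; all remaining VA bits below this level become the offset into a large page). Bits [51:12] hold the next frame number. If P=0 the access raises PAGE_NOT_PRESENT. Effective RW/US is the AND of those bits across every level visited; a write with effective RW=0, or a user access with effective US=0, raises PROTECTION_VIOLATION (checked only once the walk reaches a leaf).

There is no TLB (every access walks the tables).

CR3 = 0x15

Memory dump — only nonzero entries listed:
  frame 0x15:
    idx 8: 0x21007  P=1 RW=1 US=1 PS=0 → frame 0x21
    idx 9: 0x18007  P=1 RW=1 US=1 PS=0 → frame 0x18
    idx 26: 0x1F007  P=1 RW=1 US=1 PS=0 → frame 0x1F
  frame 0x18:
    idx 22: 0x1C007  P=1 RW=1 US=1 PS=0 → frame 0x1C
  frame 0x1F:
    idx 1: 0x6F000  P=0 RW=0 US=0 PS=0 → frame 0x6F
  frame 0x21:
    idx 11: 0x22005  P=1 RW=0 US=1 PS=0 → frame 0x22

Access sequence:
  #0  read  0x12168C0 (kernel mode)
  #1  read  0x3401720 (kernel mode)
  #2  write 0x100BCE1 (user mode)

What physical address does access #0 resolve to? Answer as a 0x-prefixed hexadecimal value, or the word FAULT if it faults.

Walk each access:
#0 VA=0x12168C0 (r,kernel):
  L0: frame=0x15 idx=9 entry=0x18007 [P=1 RW=1 US=1 PS=0]
  L1: frame=0x18 idx=22 entry=0x1C007 [P=1 RW=1 US=1 PS=0]
  ✓ 0x1C8C0  — 2 lookups
#1 VA=0x3401720 (r,kernel):
  L0: frame=0x15 idx=26 entry=0x1F007 [P=1 RW=1 US=1 PS=0]
  L1: frame=0x1F idx=1 entry=0x6F000 [P=0 RW=0 US=0 PS=0]
  ⇒ fault: PAGE_NOT_PRESENT  — 2 lookups
#2 VA=0x100BCE1 (w,user):
  L0: frame=0x15 idx=8 entry=0x21007 [P=1 RW=1 US=1 PS=0]
  L1: frame=0x21 idx=11 entry=0x22005 [P=1 RW=0 US=1 PS=0]
  ⇒ fault: PROTECTION_VIOLATION  — 2 lookups

Access #0 PA: 0x1C8C0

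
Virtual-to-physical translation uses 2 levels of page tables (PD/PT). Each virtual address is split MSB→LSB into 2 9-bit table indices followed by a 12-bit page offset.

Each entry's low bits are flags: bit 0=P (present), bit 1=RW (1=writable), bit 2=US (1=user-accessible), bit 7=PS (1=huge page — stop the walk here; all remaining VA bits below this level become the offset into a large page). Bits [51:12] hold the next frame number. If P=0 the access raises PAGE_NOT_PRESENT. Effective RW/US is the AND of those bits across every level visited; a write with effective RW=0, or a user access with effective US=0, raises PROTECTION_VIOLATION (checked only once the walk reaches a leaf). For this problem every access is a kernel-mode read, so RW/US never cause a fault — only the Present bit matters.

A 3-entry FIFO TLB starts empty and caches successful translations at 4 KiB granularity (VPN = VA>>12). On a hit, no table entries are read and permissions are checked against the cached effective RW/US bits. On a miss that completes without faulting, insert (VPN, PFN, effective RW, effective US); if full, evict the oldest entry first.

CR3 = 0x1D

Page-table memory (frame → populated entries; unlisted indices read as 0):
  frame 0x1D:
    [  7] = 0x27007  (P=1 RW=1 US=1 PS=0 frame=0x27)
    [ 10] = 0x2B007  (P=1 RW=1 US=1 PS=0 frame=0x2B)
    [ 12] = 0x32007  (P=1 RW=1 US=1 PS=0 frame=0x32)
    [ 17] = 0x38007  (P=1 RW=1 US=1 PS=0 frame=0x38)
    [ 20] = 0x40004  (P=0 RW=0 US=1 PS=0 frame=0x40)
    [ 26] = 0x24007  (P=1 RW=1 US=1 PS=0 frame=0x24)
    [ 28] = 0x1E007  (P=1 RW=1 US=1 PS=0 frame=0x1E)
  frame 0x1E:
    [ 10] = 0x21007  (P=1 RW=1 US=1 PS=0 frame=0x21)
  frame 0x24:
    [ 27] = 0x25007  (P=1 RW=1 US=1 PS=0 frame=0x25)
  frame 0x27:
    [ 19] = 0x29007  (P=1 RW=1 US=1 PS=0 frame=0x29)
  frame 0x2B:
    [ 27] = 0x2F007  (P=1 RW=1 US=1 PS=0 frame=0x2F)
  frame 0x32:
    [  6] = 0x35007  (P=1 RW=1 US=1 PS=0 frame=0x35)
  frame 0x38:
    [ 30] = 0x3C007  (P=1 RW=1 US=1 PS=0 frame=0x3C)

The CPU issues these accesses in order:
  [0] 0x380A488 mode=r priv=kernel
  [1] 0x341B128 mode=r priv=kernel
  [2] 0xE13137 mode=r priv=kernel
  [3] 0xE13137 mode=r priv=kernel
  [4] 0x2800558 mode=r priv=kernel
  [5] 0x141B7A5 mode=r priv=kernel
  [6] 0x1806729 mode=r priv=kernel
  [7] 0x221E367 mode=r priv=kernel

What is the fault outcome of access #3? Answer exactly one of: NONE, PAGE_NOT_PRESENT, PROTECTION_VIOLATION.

Trace:
#0 VA=0x380A488 (r,kernel):
  L0 @0x1D[28] → 0x1E007  P=1,RW=1,US=1,PS=0
  L1 @0x1E[10] → 0x21007  P=1,RW=1,US=1,PS=0
  ✓ 0x21488  — 2 lookups
#1 VA=0x341B128 (r,kernel):
  L0 @0x1D[26] → 0x24007  P=1,RW=1,US=1,PS=0
  L1 @0x24[27] → 0x25007  P=1,RW=1,US=1,PS=0
  ✓ 0x25128  — 2 lookups
#2 VA=0xE13137 (r,kernel):
  L0 @0x1D[7] → 0x27007  P=1,RW=1,US=1,PS=0
  L1 @0x27[19] → 0x29007  P=1,RW=1,US=1,PS=0
  ✓ 0x29137  — 2 lookups
#3 VA=0xE13137 (r,kernel):
  TLB hit vpn=0xE13 → PA=0x29137
#4 VA=0x2800558 (r,kernel):
  L0 @0x1D[20] → 0x40004  P=0,RW=0,US=1,PS=0
  ✗ PAGE_NOT_PRESENT  [1 reads]
#5 VA=0x141B7A5 (r,kernel):
  L0 @0x1D[10] → 0x2B007  P=1,RW=1,US=1,PS=0
  L1 @0x2B[27] → 0x2F007  P=1,RW=1,US=1,PS=0
  ✓ 0x2F7A5  — 2 lookups
#6 VA=0x1806729 (r,kernel):
  L0 @0x1D[12] → 0x32007  P=1,RW=1,US=1,PS=0
  L1 @0x32[6] → 0x35007  P=1,RW=1,US=1,PS=0
  ✓ 0x35729  — 2 lookups
#7 VA=0x221E367 (r,kernel):
  L0 @0x1D[17] → 0x38007  P=1,RW=1,US=1,PS=0
  L1 @0x38[30] → 0x3C007  P=1,RW=1,US=1,PS=0
  ✓ 0x3C367  — 2 lookups

Access #3 fault: NONE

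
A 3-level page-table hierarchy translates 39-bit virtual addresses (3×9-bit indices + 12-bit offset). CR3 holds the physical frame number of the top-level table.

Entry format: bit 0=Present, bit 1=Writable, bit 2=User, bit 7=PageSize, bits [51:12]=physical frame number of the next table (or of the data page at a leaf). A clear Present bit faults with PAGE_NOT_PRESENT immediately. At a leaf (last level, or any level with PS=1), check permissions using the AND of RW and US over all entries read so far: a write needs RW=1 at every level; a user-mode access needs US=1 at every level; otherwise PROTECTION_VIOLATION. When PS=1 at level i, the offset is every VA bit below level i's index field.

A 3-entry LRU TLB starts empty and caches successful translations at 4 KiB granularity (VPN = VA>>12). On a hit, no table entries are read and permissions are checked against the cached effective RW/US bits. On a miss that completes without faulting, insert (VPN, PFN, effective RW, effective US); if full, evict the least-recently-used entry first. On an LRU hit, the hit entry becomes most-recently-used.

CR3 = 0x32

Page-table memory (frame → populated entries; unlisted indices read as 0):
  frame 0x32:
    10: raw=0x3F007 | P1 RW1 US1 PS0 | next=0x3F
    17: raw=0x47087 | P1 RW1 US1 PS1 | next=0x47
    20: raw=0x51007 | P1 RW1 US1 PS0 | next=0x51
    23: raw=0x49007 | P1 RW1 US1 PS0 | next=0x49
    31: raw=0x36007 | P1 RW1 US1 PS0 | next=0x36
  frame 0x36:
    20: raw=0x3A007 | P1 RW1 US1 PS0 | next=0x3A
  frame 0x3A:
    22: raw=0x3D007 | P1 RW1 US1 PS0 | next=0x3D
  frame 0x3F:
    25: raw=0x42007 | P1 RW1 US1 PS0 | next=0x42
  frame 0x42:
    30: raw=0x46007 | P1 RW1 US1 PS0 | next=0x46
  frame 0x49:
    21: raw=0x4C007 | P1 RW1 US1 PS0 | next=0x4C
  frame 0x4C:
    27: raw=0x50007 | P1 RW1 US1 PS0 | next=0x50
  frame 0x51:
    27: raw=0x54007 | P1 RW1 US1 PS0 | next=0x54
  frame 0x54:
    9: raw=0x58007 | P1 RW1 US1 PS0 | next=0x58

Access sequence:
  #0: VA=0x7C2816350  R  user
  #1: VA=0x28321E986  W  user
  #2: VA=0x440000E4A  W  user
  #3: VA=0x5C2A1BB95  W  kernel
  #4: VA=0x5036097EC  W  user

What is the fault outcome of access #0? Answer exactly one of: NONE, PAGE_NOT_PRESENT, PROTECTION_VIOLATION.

Per-access translation:
#0 VA=0x7C2816350 (r,user):
  L0: frame=0x32 idx=31 entry=0x36007 [P=1 RW=1 US=1 PS=0]
  L1: frame=0x36 idx=20 entry=0x3A007 [P=1 RW=1 US=1 PS=0]
  L2: frame=0x3A idx=22 entry=0x3D007 [P=1 RW=1 US=1 PS=0]
  ⇒ phys 0x3D350  [3 reads]
#1 VA=0x28321E986 (w,user):
  L0: frame=0x32 idx=10 entry=0x3F007 [P=1 RW=1 US=1 PS=0]
  L1: frame=0x3F idx=25 entry=0x42007 [P=1 RW=1 US=1 PS=0]
  L2: frame=0x42 idx=30 entry=0x46007 [P=1 RW=1 US=1 PS=0]
  ⇒ phys 0x46986  [3 reads]
#2 VA=0x440000E4A (w,user):
  L0: frame=0x32 idx=17 entry=0x47087 [P=1 RW=1 US=1 PS=1]
  ⇒ phys 0x47E4A (huge @L0)  [1 reads]
#3 VA=0x5C2A1BB95 (w,kernel):
  L0: frame=0x32 idx=23 entry=0x49007 [P=1 RW=1 US=1 PS=0]
  L1: frame=0x49 idx=21 entry=0x4C007 [P=1 RW=1 US=1 PS=0]
  L2: frame=0x4C idx=27 entry=0x50007 [P=1 RW=1 US=1 PS=0]
  ⇒ phys 0x50B95  [3 reads]
#4 VA=0x5036097EC (w,user):
  L0: frame=0x32 idx=20 entry=0x51007 [P=1 RW=1 US=1 PS=0]
  L1: frame=0x51 idx=27 entry=0x54007 [P=1 RW=1 US=1 PS=0]
  L2: frame=0x54 idx=9 entry=0x58007 [P=1 RW=1 US=1 PS=0]
  ⇒ phys 0x587EC  [3 reads]

Access #0 fault: NONE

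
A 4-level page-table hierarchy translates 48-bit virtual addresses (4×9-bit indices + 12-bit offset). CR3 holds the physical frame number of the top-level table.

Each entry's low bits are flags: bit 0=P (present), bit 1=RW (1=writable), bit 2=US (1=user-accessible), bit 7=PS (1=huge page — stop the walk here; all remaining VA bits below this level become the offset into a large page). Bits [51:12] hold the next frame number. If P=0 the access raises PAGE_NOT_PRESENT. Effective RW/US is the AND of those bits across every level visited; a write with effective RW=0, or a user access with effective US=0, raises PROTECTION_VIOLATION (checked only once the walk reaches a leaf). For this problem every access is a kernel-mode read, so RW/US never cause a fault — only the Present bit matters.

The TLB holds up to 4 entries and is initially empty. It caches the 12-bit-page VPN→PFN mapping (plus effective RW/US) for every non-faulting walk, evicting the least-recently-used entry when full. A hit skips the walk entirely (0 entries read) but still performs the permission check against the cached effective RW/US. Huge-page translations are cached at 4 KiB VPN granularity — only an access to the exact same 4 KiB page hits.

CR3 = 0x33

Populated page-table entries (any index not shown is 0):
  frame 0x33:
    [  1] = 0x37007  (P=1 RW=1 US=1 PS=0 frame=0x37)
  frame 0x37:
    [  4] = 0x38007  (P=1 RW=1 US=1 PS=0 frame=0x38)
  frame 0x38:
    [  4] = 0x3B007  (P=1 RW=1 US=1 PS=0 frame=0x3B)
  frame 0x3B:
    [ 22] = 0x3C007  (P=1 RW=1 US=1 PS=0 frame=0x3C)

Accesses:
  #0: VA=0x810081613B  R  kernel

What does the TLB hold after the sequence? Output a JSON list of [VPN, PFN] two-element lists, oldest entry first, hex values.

Walk each access:
#0 VA=0x810081613B (r,kernel):
  L0 @0x33[1] → 0x37007  P=1,RW=1,US=1,PS=0
  L1 @0x37[4] → 0x38007  P=1,RW=1,US=1,PS=0
  L2 @0x38[4] → 0x3B007  P=1,RW=1,US=1,PS=0
  L3 @0x3B[22] → 0x3C007  P=1,RW=1,US=1,PS=0
  → PA=0x3C13B  (4 entries read)

TLB: [["0x8100816", "0x3C"]]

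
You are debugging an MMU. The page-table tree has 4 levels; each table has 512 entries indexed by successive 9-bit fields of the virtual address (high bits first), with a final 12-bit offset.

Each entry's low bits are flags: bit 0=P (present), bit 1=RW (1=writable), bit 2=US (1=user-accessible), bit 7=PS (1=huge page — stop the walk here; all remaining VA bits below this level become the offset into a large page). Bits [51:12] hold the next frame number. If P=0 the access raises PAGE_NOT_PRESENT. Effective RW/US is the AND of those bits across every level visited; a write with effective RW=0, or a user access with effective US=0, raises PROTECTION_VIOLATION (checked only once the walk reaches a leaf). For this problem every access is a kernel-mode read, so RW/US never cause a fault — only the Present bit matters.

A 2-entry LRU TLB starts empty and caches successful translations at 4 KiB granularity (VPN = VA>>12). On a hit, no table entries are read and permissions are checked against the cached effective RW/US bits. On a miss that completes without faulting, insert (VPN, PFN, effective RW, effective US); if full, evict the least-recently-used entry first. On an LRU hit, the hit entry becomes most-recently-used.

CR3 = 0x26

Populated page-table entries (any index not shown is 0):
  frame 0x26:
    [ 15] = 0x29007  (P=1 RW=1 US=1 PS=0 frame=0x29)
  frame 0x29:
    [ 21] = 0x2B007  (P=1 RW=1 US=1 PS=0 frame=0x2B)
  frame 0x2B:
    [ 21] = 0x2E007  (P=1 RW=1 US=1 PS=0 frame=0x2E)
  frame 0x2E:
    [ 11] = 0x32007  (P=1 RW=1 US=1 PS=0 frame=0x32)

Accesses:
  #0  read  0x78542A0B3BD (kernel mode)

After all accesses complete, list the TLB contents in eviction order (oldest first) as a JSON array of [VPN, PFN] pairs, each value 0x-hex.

Trace:
#0 VA=0x78542A0B3BD (r,kernel):
  L0 @0x26[15] → 0x29007  P=1,RW=1,US=1,PS=0
  L1 @0x29[21] → 0x2B007  P=1,RW=1,US=1,PS=0
  L2 @0x2B[21] → 0x2E007  P=1,RW=1,US=1,PS=0
  L3 @0x2E[11] → 0x32007  P=1,RW=1,US=1,PS=0
  ⇒ phys 0x323BD  [4 reads]

TLB: [["0x78542A0B", "0x32"]]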